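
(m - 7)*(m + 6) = m^2 - m - 42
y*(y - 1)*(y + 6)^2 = y^4 + 11*y^3 + 24*y^2 - 36*y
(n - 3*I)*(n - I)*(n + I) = n^3 - 3*I*n^2 + n - 3*I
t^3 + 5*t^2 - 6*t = t*(t - 1)*(t + 6)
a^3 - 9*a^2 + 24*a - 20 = (a - 5)*(a - 2)^2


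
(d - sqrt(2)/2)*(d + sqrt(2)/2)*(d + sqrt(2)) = d^3 + sqrt(2)*d^2 - d/2 - sqrt(2)/2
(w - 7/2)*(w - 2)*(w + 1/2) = w^3 - 5*w^2 + 17*w/4 + 7/2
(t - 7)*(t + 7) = t^2 - 49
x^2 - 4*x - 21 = (x - 7)*(x + 3)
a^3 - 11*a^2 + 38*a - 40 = (a - 5)*(a - 4)*(a - 2)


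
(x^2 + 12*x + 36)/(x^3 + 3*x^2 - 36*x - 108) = (x + 6)/(x^2 - 3*x - 18)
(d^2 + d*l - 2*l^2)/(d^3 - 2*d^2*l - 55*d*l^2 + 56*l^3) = (d + 2*l)/(d^2 - d*l - 56*l^2)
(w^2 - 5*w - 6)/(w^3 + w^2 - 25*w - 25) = (w - 6)/(w^2 - 25)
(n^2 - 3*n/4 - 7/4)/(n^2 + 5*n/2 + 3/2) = (4*n - 7)/(2*(2*n + 3))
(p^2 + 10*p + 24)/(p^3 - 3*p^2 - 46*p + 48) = (p + 4)/(p^2 - 9*p + 8)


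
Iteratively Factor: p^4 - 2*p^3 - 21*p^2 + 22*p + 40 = (p - 5)*(p^3 + 3*p^2 - 6*p - 8) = (p - 5)*(p + 4)*(p^2 - p - 2) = (p - 5)*(p - 2)*(p + 4)*(p + 1)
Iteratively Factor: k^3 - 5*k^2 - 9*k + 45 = (k - 3)*(k^2 - 2*k - 15) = (k - 3)*(k + 3)*(k - 5)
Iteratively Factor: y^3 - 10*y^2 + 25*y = (y - 5)*(y^2 - 5*y) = y*(y - 5)*(y - 5)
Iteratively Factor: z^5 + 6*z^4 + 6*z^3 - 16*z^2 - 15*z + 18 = (z - 1)*(z^4 + 7*z^3 + 13*z^2 - 3*z - 18) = (z - 1)*(z + 3)*(z^3 + 4*z^2 + z - 6) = (z - 1)*(z + 3)^2*(z^2 + z - 2) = (z - 1)*(z + 2)*(z + 3)^2*(z - 1)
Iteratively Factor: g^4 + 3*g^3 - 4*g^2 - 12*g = (g - 2)*(g^3 + 5*g^2 + 6*g) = (g - 2)*(g + 3)*(g^2 + 2*g) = (g - 2)*(g + 2)*(g + 3)*(g)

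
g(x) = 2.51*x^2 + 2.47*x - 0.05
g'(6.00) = 32.59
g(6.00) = 105.13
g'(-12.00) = -57.77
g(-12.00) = 331.75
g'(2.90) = 17.03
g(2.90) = 28.22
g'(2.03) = 12.66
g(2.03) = 15.31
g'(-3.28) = -14.00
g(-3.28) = 18.85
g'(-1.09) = -3.00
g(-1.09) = 0.24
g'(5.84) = 31.79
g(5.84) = 99.98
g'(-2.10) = -8.07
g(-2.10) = 5.83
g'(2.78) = 16.43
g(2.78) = 26.21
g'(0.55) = 5.23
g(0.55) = 2.07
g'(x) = 5.02*x + 2.47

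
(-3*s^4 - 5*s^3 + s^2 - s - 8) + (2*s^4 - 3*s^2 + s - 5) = -s^4 - 5*s^3 - 2*s^2 - 13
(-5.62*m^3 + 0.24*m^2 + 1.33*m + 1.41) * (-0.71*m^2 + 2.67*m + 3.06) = 3.9902*m^5 - 15.1758*m^4 - 17.5007*m^3 + 3.2844*m^2 + 7.8345*m + 4.3146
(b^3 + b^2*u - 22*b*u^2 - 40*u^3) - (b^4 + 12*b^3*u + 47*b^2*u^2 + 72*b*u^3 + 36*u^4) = -b^4 - 12*b^3*u + b^3 - 47*b^2*u^2 + b^2*u - 72*b*u^3 - 22*b*u^2 - 36*u^4 - 40*u^3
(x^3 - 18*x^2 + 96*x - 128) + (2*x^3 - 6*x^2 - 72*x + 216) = 3*x^3 - 24*x^2 + 24*x + 88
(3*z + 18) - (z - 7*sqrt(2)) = 2*z + 7*sqrt(2) + 18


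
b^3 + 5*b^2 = b^2*(b + 5)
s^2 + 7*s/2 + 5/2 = (s + 1)*(s + 5/2)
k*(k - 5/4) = k^2 - 5*k/4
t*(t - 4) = t^2 - 4*t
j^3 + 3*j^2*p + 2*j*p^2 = j*(j + p)*(j + 2*p)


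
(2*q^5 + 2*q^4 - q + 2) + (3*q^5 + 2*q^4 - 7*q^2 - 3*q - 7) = 5*q^5 + 4*q^4 - 7*q^2 - 4*q - 5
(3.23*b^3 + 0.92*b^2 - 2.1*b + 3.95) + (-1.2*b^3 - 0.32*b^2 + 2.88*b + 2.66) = 2.03*b^3 + 0.6*b^2 + 0.78*b + 6.61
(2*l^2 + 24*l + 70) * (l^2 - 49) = 2*l^4 + 24*l^3 - 28*l^2 - 1176*l - 3430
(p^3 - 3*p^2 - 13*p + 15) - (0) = p^3 - 3*p^2 - 13*p + 15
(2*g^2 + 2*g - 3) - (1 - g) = 2*g^2 + 3*g - 4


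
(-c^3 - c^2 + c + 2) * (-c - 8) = c^4 + 9*c^3 + 7*c^2 - 10*c - 16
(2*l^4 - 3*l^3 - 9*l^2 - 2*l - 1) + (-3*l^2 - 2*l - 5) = 2*l^4 - 3*l^3 - 12*l^2 - 4*l - 6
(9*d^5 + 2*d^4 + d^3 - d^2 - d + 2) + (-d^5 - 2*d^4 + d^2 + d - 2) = 8*d^5 + d^3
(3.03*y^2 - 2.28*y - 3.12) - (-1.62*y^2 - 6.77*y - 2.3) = 4.65*y^2 + 4.49*y - 0.82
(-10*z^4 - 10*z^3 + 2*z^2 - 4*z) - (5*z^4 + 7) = -15*z^4 - 10*z^3 + 2*z^2 - 4*z - 7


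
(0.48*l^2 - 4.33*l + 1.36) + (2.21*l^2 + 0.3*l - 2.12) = 2.69*l^2 - 4.03*l - 0.76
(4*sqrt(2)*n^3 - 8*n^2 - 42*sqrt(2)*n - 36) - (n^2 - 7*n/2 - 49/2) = 4*sqrt(2)*n^3 - 9*n^2 - 42*sqrt(2)*n + 7*n/2 - 23/2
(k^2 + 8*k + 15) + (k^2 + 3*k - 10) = 2*k^2 + 11*k + 5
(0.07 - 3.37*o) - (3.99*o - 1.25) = 1.32 - 7.36*o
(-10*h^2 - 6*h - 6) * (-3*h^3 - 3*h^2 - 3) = 30*h^5 + 48*h^4 + 36*h^3 + 48*h^2 + 18*h + 18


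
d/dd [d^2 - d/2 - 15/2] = 2*d - 1/2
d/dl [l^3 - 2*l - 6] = 3*l^2 - 2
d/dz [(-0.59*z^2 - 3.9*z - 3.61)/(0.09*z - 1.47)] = (-0.0531*z^2 + 1.7346*z + 6.0579)/(0.0081*z^2 - 0.2646*z + 2.1609)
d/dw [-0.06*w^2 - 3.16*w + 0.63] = -0.12*w - 3.16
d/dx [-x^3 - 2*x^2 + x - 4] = -3*x^2 - 4*x + 1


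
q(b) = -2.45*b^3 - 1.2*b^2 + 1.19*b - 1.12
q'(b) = -7.35*b^2 - 2.4*b + 1.19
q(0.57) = -1.29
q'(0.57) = -2.57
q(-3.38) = 75.75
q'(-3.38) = -74.67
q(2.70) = -54.88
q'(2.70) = -58.87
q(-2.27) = 18.65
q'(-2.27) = -31.24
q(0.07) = -1.04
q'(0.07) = 0.99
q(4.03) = -176.17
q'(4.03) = -127.85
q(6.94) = -869.58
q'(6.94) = -369.47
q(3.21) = -90.70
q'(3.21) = -82.25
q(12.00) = -4393.24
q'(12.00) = -1086.01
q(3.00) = -74.50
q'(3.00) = -72.16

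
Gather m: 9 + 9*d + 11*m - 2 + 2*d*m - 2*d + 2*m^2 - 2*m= 7*d + 2*m^2 + m*(2*d + 9) + 7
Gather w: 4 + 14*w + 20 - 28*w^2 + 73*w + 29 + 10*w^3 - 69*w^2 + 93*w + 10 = 10*w^3 - 97*w^2 + 180*w + 63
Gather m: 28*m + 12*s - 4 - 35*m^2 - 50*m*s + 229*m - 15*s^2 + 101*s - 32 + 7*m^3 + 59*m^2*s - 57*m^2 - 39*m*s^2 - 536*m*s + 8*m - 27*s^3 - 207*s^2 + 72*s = 7*m^3 + m^2*(59*s - 92) + m*(-39*s^2 - 586*s + 265) - 27*s^3 - 222*s^2 + 185*s - 36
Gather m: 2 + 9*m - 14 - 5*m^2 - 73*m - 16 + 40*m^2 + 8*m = 35*m^2 - 56*m - 28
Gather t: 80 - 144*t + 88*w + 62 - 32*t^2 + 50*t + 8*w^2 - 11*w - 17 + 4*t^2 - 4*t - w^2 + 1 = -28*t^2 - 98*t + 7*w^2 + 77*w + 126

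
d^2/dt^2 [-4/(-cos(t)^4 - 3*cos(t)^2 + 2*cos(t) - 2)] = 8*(4*(2*cos(t)^3 + 3*cos(t) - 1)^2*sin(t)^2 + (8*sin(t)^4 - 16*sin(t)^2 - cos(t) + 5)*(cos(t)^4 + 3*cos(t)^2 - 2*cos(t) + 2))/(cos(t)^4 + 3*cos(t)^2 - 2*cos(t) + 2)^3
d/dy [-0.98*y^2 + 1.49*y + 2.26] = 1.49 - 1.96*y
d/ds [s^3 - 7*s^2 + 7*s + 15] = 3*s^2 - 14*s + 7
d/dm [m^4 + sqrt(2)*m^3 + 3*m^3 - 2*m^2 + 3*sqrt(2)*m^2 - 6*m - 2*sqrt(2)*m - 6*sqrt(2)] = 4*m^3 + 3*sqrt(2)*m^2 + 9*m^2 - 4*m + 6*sqrt(2)*m - 6 - 2*sqrt(2)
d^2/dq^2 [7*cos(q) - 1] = -7*cos(q)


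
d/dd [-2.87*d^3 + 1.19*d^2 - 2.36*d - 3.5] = -8.61*d^2 + 2.38*d - 2.36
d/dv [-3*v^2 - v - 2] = -6*v - 1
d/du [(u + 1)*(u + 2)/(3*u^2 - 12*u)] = (-7*u^2 - 4*u + 8)/(3*u^2*(u^2 - 8*u + 16))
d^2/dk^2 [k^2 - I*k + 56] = 2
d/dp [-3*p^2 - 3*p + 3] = -6*p - 3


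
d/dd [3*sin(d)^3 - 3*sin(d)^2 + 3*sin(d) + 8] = 3*(3*sin(d)^2 - 2*sin(d) + 1)*cos(d)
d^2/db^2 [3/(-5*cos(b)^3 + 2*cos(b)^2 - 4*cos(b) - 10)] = 3*((-31*cos(b) + 16*cos(2*b) - 45*cos(3*b))*(5*cos(b)^3 - 2*cos(b)^2 + 4*cos(b) + 10)/4 - 2*(15*cos(b)^2 - 4*cos(b) + 4)^2*sin(b)^2)/(5*cos(b)^3 - 2*cos(b)^2 + 4*cos(b) + 10)^3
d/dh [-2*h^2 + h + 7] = 1 - 4*h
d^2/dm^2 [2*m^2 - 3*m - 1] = 4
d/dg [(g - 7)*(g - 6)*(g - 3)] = 3*g^2 - 32*g + 81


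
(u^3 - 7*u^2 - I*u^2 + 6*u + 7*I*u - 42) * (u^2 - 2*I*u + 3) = u^5 - 7*u^4 - 3*I*u^4 + 7*u^3 + 21*I*u^3 - 49*u^2 - 15*I*u^2 + 18*u + 105*I*u - 126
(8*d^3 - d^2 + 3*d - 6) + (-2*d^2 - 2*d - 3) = 8*d^3 - 3*d^2 + d - 9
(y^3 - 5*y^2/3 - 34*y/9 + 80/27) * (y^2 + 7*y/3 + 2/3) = y^5 + 2*y^4/3 - 7*y^3 - 188*y^2/27 + 356*y/81 + 160/81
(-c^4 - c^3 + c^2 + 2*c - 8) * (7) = -7*c^4 - 7*c^3 + 7*c^2 + 14*c - 56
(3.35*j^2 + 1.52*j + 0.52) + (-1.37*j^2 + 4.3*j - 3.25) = 1.98*j^2 + 5.82*j - 2.73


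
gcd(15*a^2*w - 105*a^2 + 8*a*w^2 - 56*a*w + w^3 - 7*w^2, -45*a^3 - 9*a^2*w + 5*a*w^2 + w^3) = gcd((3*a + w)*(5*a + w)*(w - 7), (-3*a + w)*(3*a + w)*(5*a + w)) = 15*a^2 + 8*a*w + w^2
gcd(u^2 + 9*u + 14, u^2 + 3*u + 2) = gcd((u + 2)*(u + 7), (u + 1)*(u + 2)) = u + 2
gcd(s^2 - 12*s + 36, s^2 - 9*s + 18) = s - 6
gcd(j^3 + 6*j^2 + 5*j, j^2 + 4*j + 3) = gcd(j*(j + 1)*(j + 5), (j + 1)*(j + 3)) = j + 1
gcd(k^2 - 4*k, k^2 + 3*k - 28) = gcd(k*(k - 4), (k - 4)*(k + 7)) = k - 4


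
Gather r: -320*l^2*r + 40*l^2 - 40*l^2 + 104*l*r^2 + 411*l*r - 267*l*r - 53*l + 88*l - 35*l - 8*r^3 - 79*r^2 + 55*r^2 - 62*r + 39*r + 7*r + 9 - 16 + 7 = -8*r^3 + r^2*(104*l - 24) + r*(-320*l^2 + 144*l - 16)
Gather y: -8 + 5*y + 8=5*y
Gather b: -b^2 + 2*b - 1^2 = -b^2 + 2*b - 1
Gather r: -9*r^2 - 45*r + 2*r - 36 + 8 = -9*r^2 - 43*r - 28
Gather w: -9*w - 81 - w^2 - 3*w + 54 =-w^2 - 12*w - 27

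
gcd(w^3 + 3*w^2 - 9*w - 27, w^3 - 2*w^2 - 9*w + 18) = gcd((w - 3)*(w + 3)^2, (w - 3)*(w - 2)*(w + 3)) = w^2 - 9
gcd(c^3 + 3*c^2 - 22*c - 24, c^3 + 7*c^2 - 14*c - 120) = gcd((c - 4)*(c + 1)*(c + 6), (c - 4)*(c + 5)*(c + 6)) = c^2 + 2*c - 24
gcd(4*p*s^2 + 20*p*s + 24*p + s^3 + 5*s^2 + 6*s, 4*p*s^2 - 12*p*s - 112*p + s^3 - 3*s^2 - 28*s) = 4*p + s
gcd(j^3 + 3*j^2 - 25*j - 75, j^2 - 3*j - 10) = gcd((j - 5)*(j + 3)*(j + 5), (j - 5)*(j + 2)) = j - 5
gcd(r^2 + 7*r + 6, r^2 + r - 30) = r + 6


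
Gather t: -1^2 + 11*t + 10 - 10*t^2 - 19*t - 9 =-10*t^2 - 8*t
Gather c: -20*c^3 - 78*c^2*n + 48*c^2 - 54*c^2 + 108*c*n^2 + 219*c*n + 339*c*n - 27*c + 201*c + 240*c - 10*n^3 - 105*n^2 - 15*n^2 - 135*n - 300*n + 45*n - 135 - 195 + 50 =-20*c^3 + c^2*(-78*n - 6) + c*(108*n^2 + 558*n + 414) - 10*n^3 - 120*n^2 - 390*n - 280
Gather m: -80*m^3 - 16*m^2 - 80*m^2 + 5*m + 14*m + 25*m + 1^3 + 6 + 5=-80*m^3 - 96*m^2 + 44*m + 12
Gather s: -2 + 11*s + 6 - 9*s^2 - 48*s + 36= -9*s^2 - 37*s + 40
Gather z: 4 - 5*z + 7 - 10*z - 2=9 - 15*z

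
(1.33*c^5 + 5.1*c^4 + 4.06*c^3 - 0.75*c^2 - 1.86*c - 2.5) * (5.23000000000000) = 6.9559*c^5 + 26.673*c^4 + 21.2338*c^3 - 3.9225*c^2 - 9.7278*c - 13.075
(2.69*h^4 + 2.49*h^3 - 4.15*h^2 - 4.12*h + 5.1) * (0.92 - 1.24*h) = -3.3356*h^5 - 0.6128*h^4 + 7.4368*h^3 + 1.2908*h^2 - 10.1144*h + 4.692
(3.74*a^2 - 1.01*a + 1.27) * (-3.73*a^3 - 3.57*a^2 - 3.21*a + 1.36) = -13.9502*a^5 - 9.5845*a^4 - 13.1368*a^3 + 3.7946*a^2 - 5.4503*a + 1.7272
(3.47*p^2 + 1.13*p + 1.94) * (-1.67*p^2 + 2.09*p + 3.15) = -5.7949*p^4 + 5.3652*p^3 + 10.0524*p^2 + 7.6141*p + 6.111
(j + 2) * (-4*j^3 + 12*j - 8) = -4*j^4 - 8*j^3 + 12*j^2 + 16*j - 16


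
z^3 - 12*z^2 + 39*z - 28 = (z - 7)*(z - 4)*(z - 1)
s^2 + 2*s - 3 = (s - 1)*(s + 3)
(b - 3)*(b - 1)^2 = b^3 - 5*b^2 + 7*b - 3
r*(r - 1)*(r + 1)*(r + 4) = r^4 + 4*r^3 - r^2 - 4*r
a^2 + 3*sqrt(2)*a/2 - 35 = (a - 7*sqrt(2)/2)*(a + 5*sqrt(2))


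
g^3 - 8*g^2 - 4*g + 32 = (g - 8)*(g - 2)*(g + 2)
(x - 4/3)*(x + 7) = x^2 + 17*x/3 - 28/3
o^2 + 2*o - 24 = (o - 4)*(o + 6)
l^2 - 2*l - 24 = (l - 6)*(l + 4)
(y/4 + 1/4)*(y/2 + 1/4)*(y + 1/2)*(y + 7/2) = y^4/8 + 11*y^3/16 + 33*y^2/32 + 37*y/64 + 7/64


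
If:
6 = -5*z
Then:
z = -6/5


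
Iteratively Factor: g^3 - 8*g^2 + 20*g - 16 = (g - 2)*(g^2 - 6*g + 8) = (g - 2)^2*(g - 4)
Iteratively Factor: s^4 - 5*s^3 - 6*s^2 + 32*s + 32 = (s - 4)*(s^3 - s^2 - 10*s - 8) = (s - 4)*(s + 2)*(s^2 - 3*s - 4) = (s - 4)*(s + 1)*(s + 2)*(s - 4)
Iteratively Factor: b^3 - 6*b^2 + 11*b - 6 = (b - 1)*(b^2 - 5*b + 6) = (b - 3)*(b - 1)*(b - 2)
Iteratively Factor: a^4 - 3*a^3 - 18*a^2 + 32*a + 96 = (a + 2)*(a^3 - 5*a^2 - 8*a + 48) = (a - 4)*(a + 2)*(a^2 - a - 12) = (a - 4)*(a + 2)*(a + 3)*(a - 4)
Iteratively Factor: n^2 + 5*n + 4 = (n + 4)*(n + 1)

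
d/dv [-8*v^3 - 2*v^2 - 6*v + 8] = -24*v^2 - 4*v - 6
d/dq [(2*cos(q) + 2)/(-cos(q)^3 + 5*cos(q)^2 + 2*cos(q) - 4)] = 4*(3 - cos(q))*sin(q)/(sin(q)^2 + 6*cos(q) - 5)^2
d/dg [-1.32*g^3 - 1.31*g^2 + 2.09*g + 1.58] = -3.96*g^2 - 2.62*g + 2.09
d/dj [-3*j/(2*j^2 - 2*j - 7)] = 3*(2*j^2 + 7)/(4*j^4 - 8*j^3 - 24*j^2 + 28*j + 49)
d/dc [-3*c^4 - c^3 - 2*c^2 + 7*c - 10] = -12*c^3 - 3*c^2 - 4*c + 7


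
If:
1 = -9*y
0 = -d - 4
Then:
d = -4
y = -1/9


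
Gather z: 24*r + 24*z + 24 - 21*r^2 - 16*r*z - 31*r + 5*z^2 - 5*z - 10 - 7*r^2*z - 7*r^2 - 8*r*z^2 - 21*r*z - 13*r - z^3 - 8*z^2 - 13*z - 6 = -28*r^2 - 20*r - z^3 + z^2*(-8*r - 3) + z*(-7*r^2 - 37*r + 6) + 8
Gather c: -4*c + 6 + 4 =10 - 4*c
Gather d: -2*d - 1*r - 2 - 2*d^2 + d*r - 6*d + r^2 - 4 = -2*d^2 + d*(r - 8) + r^2 - r - 6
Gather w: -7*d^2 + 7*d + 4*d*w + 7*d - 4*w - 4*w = -7*d^2 + 14*d + w*(4*d - 8)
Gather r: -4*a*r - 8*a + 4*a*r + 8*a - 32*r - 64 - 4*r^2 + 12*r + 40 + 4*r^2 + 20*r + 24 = 0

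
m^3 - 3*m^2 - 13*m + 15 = (m - 5)*(m - 1)*(m + 3)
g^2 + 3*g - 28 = (g - 4)*(g + 7)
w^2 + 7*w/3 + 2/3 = (w + 1/3)*(w + 2)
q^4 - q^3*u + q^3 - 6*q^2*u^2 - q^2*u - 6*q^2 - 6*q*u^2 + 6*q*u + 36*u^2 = (q - 2)*(q + 3)*(q - 3*u)*(q + 2*u)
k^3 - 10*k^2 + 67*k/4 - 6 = (k - 8)*(k - 3/2)*(k - 1/2)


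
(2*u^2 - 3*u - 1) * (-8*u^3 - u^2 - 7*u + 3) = -16*u^5 + 22*u^4 - 3*u^3 + 28*u^2 - 2*u - 3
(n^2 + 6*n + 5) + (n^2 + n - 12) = 2*n^2 + 7*n - 7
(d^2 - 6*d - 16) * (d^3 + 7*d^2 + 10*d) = d^5 + d^4 - 48*d^3 - 172*d^2 - 160*d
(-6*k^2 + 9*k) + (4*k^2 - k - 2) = -2*k^2 + 8*k - 2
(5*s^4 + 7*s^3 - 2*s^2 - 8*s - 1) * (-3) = -15*s^4 - 21*s^3 + 6*s^2 + 24*s + 3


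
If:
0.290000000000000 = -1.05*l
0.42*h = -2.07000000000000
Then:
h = -4.93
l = -0.28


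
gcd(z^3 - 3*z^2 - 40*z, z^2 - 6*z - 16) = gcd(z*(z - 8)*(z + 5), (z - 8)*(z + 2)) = z - 8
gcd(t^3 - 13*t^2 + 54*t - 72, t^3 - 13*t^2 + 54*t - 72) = t^3 - 13*t^2 + 54*t - 72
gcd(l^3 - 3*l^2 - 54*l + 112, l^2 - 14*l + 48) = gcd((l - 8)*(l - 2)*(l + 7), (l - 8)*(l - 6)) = l - 8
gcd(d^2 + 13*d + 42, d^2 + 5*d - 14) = d + 7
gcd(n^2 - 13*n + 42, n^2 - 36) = n - 6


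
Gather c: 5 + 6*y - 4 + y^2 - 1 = y^2 + 6*y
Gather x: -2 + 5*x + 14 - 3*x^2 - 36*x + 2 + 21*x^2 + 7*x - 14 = 18*x^2 - 24*x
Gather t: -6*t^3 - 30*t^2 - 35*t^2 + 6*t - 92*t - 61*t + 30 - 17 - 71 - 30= -6*t^3 - 65*t^2 - 147*t - 88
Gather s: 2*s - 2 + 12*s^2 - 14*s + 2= 12*s^2 - 12*s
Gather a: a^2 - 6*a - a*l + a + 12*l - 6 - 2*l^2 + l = a^2 + a*(-l - 5) - 2*l^2 + 13*l - 6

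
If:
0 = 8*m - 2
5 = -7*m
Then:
No Solution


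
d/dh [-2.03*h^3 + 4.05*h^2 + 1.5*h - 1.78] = -6.09*h^2 + 8.1*h + 1.5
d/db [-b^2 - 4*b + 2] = -2*b - 4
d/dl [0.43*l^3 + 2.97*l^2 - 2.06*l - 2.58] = 1.29*l^2 + 5.94*l - 2.06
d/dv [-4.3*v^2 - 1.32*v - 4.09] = -8.6*v - 1.32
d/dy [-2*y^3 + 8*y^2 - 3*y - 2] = -6*y^2 + 16*y - 3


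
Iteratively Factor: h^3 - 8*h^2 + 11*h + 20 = (h - 5)*(h^2 - 3*h - 4) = (h - 5)*(h - 4)*(h + 1)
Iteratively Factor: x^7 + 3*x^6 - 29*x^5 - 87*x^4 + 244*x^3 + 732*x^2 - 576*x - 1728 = (x + 3)*(x^6 - 29*x^4 + 244*x^2 - 576) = (x + 3)*(x + 4)*(x^5 - 4*x^4 - 13*x^3 + 52*x^2 + 36*x - 144) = (x - 3)*(x + 3)*(x + 4)*(x^4 - x^3 - 16*x^2 + 4*x + 48) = (x - 3)*(x + 2)*(x + 3)*(x + 4)*(x^3 - 3*x^2 - 10*x + 24) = (x - 3)*(x - 2)*(x + 2)*(x + 3)*(x + 4)*(x^2 - x - 12) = (x - 4)*(x - 3)*(x - 2)*(x + 2)*(x + 3)*(x + 4)*(x + 3)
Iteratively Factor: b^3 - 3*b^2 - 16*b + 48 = (b + 4)*(b^2 - 7*b + 12) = (b - 4)*(b + 4)*(b - 3)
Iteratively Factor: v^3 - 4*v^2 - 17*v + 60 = (v + 4)*(v^2 - 8*v + 15) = (v - 5)*(v + 4)*(v - 3)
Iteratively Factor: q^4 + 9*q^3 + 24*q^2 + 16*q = (q + 4)*(q^3 + 5*q^2 + 4*q) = q*(q + 4)*(q^2 + 5*q + 4) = q*(q + 4)^2*(q + 1)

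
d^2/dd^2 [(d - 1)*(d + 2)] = 2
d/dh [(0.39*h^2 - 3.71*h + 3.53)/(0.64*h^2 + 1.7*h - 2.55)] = (3.0374*h^2 - 6.5074*h + 3.4595)/(0.4096*h^4 + 2.176*h^3 - 0.374*h^2 - 8.67*h + 6.5025)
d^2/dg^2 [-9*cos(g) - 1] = 9*cos(g)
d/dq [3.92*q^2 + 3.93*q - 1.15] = 7.84*q + 3.93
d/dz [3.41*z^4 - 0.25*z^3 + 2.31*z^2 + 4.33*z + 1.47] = 13.64*z^3 - 0.75*z^2 + 4.62*z + 4.33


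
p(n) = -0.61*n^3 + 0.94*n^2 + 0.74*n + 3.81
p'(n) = -1.83*n^2 + 1.88*n + 0.74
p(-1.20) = 5.33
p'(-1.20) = -4.15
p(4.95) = -43.48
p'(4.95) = -34.79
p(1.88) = 4.47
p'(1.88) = -2.19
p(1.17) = 4.99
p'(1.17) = 0.43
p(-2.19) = 13.10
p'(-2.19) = -12.15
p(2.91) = -1.11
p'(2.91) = -9.29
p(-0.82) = 4.17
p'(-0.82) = -2.03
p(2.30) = 3.06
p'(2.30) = -4.62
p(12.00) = -906.03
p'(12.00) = -240.22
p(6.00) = -89.67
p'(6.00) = -53.86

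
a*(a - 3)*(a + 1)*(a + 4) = a^4 + 2*a^3 - 11*a^2 - 12*a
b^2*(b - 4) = b^3 - 4*b^2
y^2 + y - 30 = (y - 5)*(y + 6)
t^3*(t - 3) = t^4 - 3*t^3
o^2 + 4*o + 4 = (o + 2)^2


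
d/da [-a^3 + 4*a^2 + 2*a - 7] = -3*a^2 + 8*a + 2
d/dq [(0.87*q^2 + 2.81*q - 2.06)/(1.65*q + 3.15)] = (1.4355*q^2 + 5.481*q + 12.2505)/(2.7225*q^2 + 10.395*q + 9.9225)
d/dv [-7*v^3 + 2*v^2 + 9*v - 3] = -21*v^2 + 4*v + 9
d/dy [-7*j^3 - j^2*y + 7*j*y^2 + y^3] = -j^2 + 14*j*y + 3*y^2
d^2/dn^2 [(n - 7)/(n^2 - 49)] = 2/(n^3 + 21*n^2 + 147*n + 343)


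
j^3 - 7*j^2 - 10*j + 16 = (j - 8)*(j - 1)*(j + 2)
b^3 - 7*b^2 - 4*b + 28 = (b - 7)*(b - 2)*(b + 2)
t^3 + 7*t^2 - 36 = (t - 2)*(t + 3)*(t + 6)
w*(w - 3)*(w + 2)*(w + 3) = w^4 + 2*w^3 - 9*w^2 - 18*w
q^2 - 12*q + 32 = (q - 8)*(q - 4)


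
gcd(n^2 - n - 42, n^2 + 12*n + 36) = n + 6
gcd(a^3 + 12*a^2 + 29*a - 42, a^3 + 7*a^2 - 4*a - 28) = a + 7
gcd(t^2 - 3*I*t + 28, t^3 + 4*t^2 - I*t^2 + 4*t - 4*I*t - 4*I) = 1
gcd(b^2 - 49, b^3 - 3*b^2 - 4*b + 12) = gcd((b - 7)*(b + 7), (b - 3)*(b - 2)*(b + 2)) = 1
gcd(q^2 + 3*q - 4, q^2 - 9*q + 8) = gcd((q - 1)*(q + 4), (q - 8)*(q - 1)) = q - 1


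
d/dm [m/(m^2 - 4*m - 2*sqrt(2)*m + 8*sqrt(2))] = (m^2 + 2*m*(-m + sqrt(2) + 2) - 4*m - 2*sqrt(2)*m + 8*sqrt(2))/(m^2 - 4*m - 2*sqrt(2)*m + 8*sqrt(2))^2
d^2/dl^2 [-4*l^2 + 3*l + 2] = -8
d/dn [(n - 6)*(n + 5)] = 2*n - 1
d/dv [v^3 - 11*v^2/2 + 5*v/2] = 3*v^2 - 11*v + 5/2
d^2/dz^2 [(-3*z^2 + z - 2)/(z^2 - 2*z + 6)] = 2*(-5*z^3 + 48*z^2 - 6*z - 92)/(z^6 - 6*z^5 + 30*z^4 - 80*z^3 + 180*z^2 - 216*z + 216)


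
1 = 1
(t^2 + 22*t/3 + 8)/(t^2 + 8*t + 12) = (t + 4/3)/(t + 2)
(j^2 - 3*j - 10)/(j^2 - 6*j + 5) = (j + 2)/(j - 1)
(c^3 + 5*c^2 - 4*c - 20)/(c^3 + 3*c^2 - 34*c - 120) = (c^2 - 4)/(c^2 - 2*c - 24)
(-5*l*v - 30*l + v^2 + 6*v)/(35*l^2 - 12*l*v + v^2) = (v + 6)/(-7*l + v)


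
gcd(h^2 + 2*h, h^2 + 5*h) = h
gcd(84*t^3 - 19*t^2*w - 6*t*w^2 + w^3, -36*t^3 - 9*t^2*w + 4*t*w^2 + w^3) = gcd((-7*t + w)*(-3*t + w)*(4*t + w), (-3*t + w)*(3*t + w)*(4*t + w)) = 12*t^2 - t*w - w^2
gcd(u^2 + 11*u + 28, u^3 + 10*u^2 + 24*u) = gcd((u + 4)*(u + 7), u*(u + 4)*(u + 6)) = u + 4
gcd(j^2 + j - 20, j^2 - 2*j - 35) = j + 5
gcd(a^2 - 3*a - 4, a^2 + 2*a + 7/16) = 1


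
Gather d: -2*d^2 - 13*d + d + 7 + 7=-2*d^2 - 12*d + 14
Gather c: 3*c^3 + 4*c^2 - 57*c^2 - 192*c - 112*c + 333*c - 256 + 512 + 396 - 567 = 3*c^3 - 53*c^2 + 29*c + 85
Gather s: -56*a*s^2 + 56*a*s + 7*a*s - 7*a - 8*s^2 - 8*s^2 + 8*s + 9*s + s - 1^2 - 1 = -7*a + s^2*(-56*a - 16) + s*(63*a + 18) - 2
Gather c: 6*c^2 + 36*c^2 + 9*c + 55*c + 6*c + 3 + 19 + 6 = 42*c^2 + 70*c + 28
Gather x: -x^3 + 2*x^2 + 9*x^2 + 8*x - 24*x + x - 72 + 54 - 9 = -x^3 + 11*x^2 - 15*x - 27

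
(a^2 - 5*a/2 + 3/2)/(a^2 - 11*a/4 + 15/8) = 4*(a - 1)/(4*a - 5)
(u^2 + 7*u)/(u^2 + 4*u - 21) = u/(u - 3)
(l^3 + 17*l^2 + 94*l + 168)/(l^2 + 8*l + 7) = (l^2 + 10*l + 24)/(l + 1)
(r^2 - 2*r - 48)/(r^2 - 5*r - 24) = (r + 6)/(r + 3)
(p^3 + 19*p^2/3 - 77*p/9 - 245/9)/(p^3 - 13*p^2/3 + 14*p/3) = (3*p^2 + 26*p + 35)/(3*p*(p - 2))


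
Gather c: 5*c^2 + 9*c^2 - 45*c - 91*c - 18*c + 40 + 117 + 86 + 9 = 14*c^2 - 154*c + 252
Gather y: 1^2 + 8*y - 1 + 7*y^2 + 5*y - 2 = 7*y^2 + 13*y - 2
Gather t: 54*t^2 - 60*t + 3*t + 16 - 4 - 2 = 54*t^2 - 57*t + 10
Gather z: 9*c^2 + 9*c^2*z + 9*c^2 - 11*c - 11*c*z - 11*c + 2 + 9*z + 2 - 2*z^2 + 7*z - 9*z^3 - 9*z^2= 18*c^2 - 22*c - 9*z^3 - 11*z^2 + z*(9*c^2 - 11*c + 16) + 4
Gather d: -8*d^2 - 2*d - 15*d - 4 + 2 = -8*d^2 - 17*d - 2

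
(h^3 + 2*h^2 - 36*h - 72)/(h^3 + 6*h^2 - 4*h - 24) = (h - 6)/(h - 2)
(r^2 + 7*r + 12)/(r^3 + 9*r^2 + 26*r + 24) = 1/(r + 2)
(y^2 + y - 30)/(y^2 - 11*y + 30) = (y + 6)/(y - 6)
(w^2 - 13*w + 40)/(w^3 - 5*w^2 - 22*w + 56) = (w^2 - 13*w + 40)/(w^3 - 5*w^2 - 22*w + 56)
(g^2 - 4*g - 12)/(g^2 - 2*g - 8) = (g - 6)/(g - 4)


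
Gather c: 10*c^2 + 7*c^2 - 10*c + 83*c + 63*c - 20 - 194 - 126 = 17*c^2 + 136*c - 340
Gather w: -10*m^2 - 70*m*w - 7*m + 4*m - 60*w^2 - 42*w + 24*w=-10*m^2 - 3*m - 60*w^2 + w*(-70*m - 18)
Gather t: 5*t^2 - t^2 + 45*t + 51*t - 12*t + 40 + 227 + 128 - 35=4*t^2 + 84*t + 360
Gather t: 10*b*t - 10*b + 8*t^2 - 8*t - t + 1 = -10*b + 8*t^2 + t*(10*b - 9) + 1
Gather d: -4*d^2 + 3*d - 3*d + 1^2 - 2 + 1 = -4*d^2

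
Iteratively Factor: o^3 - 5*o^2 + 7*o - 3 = (o - 3)*(o^2 - 2*o + 1) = (o - 3)*(o - 1)*(o - 1)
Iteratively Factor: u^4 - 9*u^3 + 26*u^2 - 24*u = (u)*(u^3 - 9*u^2 + 26*u - 24) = u*(u - 4)*(u^2 - 5*u + 6) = u*(u - 4)*(u - 2)*(u - 3)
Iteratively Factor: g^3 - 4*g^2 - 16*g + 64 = (g - 4)*(g^2 - 16) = (g - 4)^2*(g + 4)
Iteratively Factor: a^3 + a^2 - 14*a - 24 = (a + 3)*(a^2 - 2*a - 8) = (a - 4)*(a + 3)*(a + 2)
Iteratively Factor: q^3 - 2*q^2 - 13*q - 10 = (q + 1)*(q^2 - 3*q - 10) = (q + 1)*(q + 2)*(q - 5)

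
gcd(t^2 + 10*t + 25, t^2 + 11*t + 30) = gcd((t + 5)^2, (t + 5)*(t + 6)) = t + 5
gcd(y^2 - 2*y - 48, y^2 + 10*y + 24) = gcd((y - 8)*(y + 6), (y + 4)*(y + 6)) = y + 6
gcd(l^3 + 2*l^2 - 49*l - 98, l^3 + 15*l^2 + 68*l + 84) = l^2 + 9*l + 14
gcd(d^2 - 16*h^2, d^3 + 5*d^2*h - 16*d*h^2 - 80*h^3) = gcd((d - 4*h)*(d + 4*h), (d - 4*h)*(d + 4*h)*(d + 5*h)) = d^2 - 16*h^2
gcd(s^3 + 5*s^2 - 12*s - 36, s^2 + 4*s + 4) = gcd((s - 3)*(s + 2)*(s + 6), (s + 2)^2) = s + 2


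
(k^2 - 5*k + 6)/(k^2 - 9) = (k - 2)/(k + 3)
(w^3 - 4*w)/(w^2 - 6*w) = (w^2 - 4)/(w - 6)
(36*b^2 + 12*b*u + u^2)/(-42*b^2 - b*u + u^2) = (6*b + u)/(-7*b + u)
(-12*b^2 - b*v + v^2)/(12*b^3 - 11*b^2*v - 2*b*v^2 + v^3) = 1/(-b + v)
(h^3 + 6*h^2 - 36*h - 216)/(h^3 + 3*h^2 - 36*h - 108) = (h + 6)/(h + 3)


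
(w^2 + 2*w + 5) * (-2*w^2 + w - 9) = -2*w^4 - 3*w^3 - 17*w^2 - 13*w - 45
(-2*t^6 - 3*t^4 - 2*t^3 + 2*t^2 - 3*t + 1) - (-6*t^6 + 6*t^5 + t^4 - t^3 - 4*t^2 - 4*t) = 4*t^6 - 6*t^5 - 4*t^4 - t^3 + 6*t^2 + t + 1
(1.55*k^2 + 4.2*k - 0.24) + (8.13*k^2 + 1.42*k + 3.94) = 9.68*k^2 + 5.62*k + 3.7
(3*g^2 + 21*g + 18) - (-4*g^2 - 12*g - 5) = 7*g^2 + 33*g + 23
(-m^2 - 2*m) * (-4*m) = 4*m^3 + 8*m^2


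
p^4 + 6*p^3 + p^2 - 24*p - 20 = (p - 2)*(p + 1)*(p + 2)*(p + 5)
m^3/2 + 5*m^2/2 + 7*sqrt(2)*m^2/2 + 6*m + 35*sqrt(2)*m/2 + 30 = (m/2 + sqrt(2)/2)*(m + 5)*(m + 6*sqrt(2))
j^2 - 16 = (j - 4)*(j + 4)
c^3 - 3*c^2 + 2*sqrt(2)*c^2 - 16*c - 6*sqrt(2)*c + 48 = (c - 3)*(c - 2*sqrt(2))*(c + 4*sqrt(2))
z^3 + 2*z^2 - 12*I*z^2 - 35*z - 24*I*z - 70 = (z + 2)*(z - 7*I)*(z - 5*I)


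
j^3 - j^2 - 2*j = j*(j - 2)*(j + 1)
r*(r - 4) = r^2 - 4*r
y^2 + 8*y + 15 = (y + 3)*(y + 5)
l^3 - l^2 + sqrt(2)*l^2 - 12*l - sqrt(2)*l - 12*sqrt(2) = (l - 4)*(l + 3)*(l + sqrt(2))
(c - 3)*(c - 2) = c^2 - 5*c + 6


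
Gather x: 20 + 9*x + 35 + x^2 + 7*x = x^2 + 16*x + 55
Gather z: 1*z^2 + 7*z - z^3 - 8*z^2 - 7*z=-z^3 - 7*z^2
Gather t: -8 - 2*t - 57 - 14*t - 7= -16*t - 72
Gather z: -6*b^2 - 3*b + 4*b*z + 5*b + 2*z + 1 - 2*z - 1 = -6*b^2 + 4*b*z + 2*b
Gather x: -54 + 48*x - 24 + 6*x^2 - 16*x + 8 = 6*x^2 + 32*x - 70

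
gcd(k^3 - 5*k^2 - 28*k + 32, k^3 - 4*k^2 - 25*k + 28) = k^2 + 3*k - 4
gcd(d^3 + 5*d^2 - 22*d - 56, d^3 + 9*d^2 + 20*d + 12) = d + 2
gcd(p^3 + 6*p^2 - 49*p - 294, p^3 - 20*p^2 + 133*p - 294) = p - 7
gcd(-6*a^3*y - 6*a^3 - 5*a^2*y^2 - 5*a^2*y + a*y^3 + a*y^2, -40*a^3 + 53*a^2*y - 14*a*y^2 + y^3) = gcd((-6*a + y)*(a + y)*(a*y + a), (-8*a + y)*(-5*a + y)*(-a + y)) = 1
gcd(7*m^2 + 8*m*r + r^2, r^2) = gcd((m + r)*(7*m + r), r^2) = 1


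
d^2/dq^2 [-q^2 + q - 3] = -2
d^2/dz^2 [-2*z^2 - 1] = -4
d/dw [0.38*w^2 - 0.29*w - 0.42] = 0.76*w - 0.29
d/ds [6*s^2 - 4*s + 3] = 12*s - 4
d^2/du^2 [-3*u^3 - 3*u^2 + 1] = -18*u - 6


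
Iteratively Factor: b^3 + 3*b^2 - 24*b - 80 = (b + 4)*(b^2 - b - 20) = (b - 5)*(b + 4)*(b + 4)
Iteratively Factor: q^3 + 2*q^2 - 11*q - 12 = (q + 1)*(q^2 + q - 12) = (q + 1)*(q + 4)*(q - 3)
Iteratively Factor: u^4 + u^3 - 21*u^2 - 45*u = (u + 3)*(u^3 - 2*u^2 - 15*u) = (u + 3)^2*(u^2 - 5*u) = u*(u + 3)^2*(u - 5)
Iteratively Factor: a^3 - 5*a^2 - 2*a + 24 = (a - 4)*(a^2 - a - 6) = (a - 4)*(a + 2)*(a - 3)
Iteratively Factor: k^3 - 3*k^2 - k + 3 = (k + 1)*(k^2 - 4*k + 3) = (k - 1)*(k + 1)*(k - 3)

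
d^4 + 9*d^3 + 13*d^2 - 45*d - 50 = (d - 2)*(d + 1)*(d + 5)^2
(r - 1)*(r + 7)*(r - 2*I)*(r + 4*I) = r^4 + 6*r^3 + 2*I*r^3 + r^2 + 12*I*r^2 + 48*r - 14*I*r - 56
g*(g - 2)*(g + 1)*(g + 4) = g^4 + 3*g^3 - 6*g^2 - 8*g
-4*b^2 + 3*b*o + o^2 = (-b + o)*(4*b + o)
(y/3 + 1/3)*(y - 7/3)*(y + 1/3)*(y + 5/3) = y^4/3 + 2*y^3/9 - 40*y^2/27 - 146*y/81 - 35/81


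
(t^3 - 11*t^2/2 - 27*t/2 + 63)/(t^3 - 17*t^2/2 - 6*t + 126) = (t - 3)/(t - 6)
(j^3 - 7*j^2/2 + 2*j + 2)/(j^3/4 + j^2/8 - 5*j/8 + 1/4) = 4*(2*j^3 - 7*j^2 + 4*j + 4)/(2*j^3 + j^2 - 5*j + 2)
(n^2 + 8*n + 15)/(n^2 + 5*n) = (n + 3)/n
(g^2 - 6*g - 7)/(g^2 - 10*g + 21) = (g + 1)/(g - 3)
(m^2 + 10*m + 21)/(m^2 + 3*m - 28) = (m + 3)/(m - 4)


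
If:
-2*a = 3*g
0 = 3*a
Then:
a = 0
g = 0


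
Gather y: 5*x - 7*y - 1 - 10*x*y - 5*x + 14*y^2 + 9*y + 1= 14*y^2 + y*(2 - 10*x)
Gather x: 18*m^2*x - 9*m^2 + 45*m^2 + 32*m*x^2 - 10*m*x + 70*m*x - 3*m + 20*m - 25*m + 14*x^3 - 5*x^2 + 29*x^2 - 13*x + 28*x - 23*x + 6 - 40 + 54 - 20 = 36*m^2 - 8*m + 14*x^3 + x^2*(32*m + 24) + x*(18*m^2 + 60*m - 8)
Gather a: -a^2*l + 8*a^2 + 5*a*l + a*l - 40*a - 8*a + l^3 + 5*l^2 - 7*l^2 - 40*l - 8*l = a^2*(8 - l) + a*(6*l - 48) + l^3 - 2*l^2 - 48*l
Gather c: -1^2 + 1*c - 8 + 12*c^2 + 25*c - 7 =12*c^2 + 26*c - 16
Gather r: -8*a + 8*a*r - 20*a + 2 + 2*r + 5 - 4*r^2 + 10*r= -28*a - 4*r^2 + r*(8*a + 12) + 7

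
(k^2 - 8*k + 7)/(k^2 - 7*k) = (k - 1)/k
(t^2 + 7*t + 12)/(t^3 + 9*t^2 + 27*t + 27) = (t + 4)/(t^2 + 6*t + 9)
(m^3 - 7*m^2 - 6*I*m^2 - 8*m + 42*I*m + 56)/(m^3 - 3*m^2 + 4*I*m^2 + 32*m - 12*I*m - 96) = (m^2 - m*(7 + 2*I) + 14*I)/(m^2 + m*(-3 + 8*I) - 24*I)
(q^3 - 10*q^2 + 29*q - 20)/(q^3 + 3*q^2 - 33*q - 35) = (q^2 - 5*q + 4)/(q^2 + 8*q + 7)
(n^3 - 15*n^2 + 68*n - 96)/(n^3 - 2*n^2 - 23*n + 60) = (n - 8)/(n + 5)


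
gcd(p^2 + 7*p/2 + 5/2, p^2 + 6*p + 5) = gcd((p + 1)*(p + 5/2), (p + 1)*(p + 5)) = p + 1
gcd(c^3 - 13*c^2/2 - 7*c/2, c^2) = c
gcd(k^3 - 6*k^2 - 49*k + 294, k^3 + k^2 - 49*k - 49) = k^2 - 49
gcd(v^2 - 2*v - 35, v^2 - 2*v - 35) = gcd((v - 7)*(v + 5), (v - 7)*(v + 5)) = v^2 - 2*v - 35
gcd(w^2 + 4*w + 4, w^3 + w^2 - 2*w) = w + 2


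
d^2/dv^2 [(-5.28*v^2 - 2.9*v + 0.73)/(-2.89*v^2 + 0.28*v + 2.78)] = (56.987332*v^3 + 217.941258*v^2 + 143.339376*v + 65.252788)/(24.137569*v^6 - 7.015764*v^5 - 68.976786*v^4 + 13.475504*v^3 + 66.351372*v^2 - 6.491856*v - 21.484952)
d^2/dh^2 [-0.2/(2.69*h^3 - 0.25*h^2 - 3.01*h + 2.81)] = ((3.228*h - 0.1)*(2.69*h^3 - 0.25*h^2 - 3.01*h + 2.81) - 0.2*(-16.14*h^2 + 1.0*h + 6.02)*(-8.07*h^2 + 0.5*h + 3.01))/(2.69*h^3 - 0.25*h^2 - 3.01*h + 2.81)^3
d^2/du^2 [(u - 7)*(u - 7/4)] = 2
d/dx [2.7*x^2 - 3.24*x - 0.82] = 5.4*x - 3.24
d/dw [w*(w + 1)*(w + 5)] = 3*w^2 + 12*w + 5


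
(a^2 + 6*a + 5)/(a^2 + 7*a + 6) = (a + 5)/(a + 6)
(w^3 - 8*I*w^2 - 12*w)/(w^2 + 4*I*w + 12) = w*(w - 6*I)/(w + 6*I)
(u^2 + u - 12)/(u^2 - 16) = (u - 3)/(u - 4)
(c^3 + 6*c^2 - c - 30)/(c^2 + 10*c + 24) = (c^3 + 6*c^2 - c - 30)/(c^2 + 10*c + 24)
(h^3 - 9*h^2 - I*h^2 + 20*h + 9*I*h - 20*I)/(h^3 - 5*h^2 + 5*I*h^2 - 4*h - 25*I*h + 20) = (h^2 - h*(4 + I) + 4*I)/(h^2 + 5*I*h - 4)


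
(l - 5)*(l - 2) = l^2 - 7*l + 10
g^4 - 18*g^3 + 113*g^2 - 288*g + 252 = (g - 7)*(g - 6)*(g - 3)*(g - 2)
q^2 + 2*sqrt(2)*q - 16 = (q - 2*sqrt(2))*(q + 4*sqrt(2))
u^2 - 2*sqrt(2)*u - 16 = (u - 4*sqrt(2))*(u + 2*sqrt(2))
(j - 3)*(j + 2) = j^2 - j - 6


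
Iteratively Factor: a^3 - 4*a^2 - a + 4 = (a - 4)*(a^2 - 1) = (a - 4)*(a + 1)*(a - 1)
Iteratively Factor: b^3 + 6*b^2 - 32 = (b + 4)*(b^2 + 2*b - 8) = (b - 2)*(b + 4)*(b + 4)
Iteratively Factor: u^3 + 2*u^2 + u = (u)*(u^2 + 2*u + 1) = u*(u + 1)*(u + 1)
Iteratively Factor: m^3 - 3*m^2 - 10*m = (m - 5)*(m^2 + 2*m) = m*(m - 5)*(m + 2)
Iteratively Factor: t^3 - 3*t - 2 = (t + 1)*(t^2 - t - 2) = (t + 1)^2*(t - 2)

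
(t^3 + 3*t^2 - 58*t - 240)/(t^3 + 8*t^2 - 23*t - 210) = (t^2 - 3*t - 40)/(t^2 + 2*t - 35)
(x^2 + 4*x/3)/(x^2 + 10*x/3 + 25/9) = 3*x*(3*x + 4)/(9*x^2 + 30*x + 25)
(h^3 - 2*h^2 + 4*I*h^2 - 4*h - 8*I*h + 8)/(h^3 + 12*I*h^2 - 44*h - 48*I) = (h^2 + 2*h*(-1 + I) - 4*I)/(h^2 + 10*I*h - 24)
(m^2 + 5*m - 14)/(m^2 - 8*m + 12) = (m + 7)/(m - 6)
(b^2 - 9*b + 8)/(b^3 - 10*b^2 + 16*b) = (b - 1)/(b*(b - 2))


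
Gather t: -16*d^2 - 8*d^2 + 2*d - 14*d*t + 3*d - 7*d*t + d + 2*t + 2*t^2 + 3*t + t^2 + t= -24*d^2 + 6*d + 3*t^2 + t*(6 - 21*d)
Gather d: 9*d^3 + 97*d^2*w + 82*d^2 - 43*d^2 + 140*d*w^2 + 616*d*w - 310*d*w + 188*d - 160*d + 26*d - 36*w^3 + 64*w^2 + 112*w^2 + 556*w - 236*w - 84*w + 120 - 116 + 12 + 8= 9*d^3 + d^2*(97*w + 39) + d*(140*w^2 + 306*w + 54) - 36*w^3 + 176*w^2 + 236*w + 24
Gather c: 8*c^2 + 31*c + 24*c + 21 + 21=8*c^2 + 55*c + 42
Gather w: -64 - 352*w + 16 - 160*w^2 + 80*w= -160*w^2 - 272*w - 48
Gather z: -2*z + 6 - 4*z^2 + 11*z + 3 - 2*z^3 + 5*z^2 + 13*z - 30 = -2*z^3 + z^2 + 22*z - 21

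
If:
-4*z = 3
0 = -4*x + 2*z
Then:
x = -3/8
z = -3/4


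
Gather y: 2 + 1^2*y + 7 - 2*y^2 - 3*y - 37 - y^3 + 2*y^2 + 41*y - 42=-y^3 + 39*y - 70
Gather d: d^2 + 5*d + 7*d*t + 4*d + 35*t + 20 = d^2 + d*(7*t + 9) + 35*t + 20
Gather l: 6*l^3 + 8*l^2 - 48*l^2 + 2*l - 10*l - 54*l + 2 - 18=6*l^3 - 40*l^2 - 62*l - 16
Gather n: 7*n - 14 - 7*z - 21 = 7*n - 7*z - 35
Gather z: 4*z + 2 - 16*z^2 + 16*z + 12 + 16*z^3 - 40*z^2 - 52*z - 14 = 16*z^3 - 56*z^2 - 32*z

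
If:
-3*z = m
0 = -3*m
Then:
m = 0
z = 0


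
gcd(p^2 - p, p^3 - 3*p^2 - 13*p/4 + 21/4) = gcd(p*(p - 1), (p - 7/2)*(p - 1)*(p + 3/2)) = p - 1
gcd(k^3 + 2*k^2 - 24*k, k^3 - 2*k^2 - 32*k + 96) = k^2 + 2*k - 24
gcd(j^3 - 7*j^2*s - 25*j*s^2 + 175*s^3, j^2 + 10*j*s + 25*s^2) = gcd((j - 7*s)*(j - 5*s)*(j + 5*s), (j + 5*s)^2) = j + 5*s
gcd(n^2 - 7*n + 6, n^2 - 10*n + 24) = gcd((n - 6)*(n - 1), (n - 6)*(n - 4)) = n - 6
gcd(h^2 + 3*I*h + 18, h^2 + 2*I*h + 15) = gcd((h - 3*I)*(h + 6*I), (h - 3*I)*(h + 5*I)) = h - 3*I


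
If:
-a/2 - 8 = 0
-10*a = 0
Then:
No Solution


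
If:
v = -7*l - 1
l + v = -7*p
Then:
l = -v/7 - 1/7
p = 1/49 - 6*v/49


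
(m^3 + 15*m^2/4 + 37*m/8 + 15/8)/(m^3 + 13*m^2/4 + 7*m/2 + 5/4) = (m + 3/2)/(m + 1)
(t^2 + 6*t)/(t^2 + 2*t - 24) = t/(t - 4)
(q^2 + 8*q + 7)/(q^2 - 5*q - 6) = (q + 7)/(q - 6)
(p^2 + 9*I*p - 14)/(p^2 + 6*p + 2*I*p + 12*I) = (p + 7*I)/(p + 6)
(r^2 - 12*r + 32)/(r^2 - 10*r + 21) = (r^2 - 12*r + 32)/(r^2 - 10*r + 21)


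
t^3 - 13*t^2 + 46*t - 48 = (t - 8)*(t - 3)*(t - 2)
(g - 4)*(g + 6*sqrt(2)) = g^2 - 4*g + 6*sqrt(2)*g - 24*sqrt(2)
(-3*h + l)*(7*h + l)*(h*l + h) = -21*h^3*l - 21*h^3 + 4*h^2*l^2 + 4*h^2*l + h*l^3 + h*l^2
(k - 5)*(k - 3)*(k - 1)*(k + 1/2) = k^4 - 17*k^3/2 + 37*k^2/2 - 7*k/2 - 15/2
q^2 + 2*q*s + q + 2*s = (q + 1)*(q + 2*s)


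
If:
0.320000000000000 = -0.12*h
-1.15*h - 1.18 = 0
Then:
No Solution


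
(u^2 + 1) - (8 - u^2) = 2*u^2 - 7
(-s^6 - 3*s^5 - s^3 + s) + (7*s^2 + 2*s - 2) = -s^6 - 3*s^5 - s^3 + 7*s^2 + 3*s - 2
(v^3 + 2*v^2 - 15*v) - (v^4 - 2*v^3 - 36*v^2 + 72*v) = -v^4 + 3*v^3 + 38*v^2 - 87*v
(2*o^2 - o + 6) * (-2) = -4*o^2 + 2*o - 12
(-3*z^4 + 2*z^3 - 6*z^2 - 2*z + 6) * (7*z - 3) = -21*z^5 + 23*z^4 - 48*z^3 + 4*z^2 + 48*z - 18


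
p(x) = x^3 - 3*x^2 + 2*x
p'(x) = 3*x^2 - 6*x + 2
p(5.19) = 69.37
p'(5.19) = 51.67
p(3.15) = 7.79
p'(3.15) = 12.87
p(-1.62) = -15.36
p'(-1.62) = 19.59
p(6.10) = 127.55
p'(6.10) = 77.03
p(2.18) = 0.46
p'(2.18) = 3.18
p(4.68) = 46.16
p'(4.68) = 39.63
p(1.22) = -0.21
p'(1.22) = -0.85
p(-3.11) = -65.32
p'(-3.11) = 49.68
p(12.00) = 1320.00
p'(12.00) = 362.00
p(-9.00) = -990.00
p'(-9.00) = 299.00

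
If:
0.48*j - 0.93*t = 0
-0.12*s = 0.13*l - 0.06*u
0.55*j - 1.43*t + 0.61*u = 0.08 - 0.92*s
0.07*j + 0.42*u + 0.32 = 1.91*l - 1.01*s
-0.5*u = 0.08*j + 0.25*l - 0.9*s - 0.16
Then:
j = -0.33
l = 0.15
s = -0.08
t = -0.17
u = 0.15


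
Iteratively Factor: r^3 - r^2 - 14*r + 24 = (r + 4)*(r^2 - 5*r + 6) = (r - 2)*(r + 4)*(r - 3)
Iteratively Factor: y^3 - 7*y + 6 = (y - 2)*(y^2 + 2*y - 3) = (y - 2)*(y + 3)*(y - 1)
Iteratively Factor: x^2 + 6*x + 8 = (x + 2)*(x + 4)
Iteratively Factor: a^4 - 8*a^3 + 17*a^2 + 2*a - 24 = (a - 4)*(a^3 - 4*a^2 + a + 6) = (a - 4)*(a - 3)*(a^2 - a - 2) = (a - 4)*(a - 3)*(a - 2)*(a + 1)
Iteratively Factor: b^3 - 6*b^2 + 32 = (b - 4)*(b^2 - 2*b - 8) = (b - 4)^2*(b + 2)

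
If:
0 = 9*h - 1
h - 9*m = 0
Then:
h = 1/9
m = 1/81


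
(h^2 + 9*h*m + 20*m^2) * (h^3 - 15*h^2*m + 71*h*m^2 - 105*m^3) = h^5 - 6*h^4*m - 44*h^3*m^2 + 234*h^2*m^3 + 475*h*m^4 - 2100*m^5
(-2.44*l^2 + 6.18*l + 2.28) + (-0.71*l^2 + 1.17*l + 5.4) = -3.15*l^2 + 7.35*l + 7.68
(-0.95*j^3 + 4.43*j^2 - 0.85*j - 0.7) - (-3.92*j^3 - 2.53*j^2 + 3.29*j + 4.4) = 2.97*j^3 + 6.96*j^2 - 4.14*j - 5.1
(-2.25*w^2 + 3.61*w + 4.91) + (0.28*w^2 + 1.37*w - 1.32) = -1.97*w^2 + 4.98*w + 3.59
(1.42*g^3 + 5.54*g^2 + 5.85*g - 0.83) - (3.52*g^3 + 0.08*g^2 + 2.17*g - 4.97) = -2.1*g^3 + 5.46*g^2 + 3.68*g + 4.14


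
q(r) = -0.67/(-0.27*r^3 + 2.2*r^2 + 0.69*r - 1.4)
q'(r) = -0.67*(0.81*r^2 - 4.4*r - 0.69)/(-0.27*r^3 + 2.2*r^2 + 0.69*r - 1.4)^2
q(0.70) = -9.80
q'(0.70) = 483.19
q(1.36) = -0.23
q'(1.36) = 0.40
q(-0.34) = 0.49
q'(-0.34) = -0.32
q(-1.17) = -0.54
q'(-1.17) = -2.44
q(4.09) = -0.03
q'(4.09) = 0.01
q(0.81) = -1.46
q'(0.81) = 11.85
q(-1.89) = -0.10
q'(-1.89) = -0.14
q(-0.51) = 0.59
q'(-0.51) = -0.90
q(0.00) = 0.48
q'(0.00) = 0.24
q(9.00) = 0.05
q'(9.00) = -0.09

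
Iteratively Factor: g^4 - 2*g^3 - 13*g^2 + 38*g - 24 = (g - 1)*(g^3 - g^2 - 14*g + 24) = (g - 1)*(g + 4)*(g^2 - 5*g + 6) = (g - 2)*(g - 1)*(g + 4)*(g - 3)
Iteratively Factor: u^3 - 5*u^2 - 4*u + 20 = (u - 2)*(u^2 - 3*u - 10) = (u - 2)*(u + 2)*(u - 5)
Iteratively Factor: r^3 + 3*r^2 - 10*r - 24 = (r + 2)*(r^2 + r - 12) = (r - 3)*(r + 2)*(r + 4)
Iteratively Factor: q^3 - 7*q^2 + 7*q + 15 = (q + 1)*(q^2 - 8*q + 15) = (q - 3)*(q + 1)*(q - 5)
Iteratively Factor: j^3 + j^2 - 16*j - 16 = (j + 1)*(j^2 - 16) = (j + 1)*(j + 4)*(j - 4)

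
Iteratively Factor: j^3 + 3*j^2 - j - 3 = (j - 1)*(j^2 + 4*j + 3) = (j - 1)*(j + 3)*(j + 1)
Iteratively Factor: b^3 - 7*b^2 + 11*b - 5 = (b - 1)*(b^2 - 6*b + 5) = (b - 1)^2*(b - 5)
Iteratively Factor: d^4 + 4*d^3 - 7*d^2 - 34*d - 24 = (d + 2)*(d^3 + 2*d^2 - 11*d - 12) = (d + 1)*(d + 2)*(d^2 + d - 12) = (d - 3)*(d + 1)*(d + 2)*(d + 4)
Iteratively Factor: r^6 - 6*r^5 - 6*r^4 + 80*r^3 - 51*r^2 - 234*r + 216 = (r - 4)*(r^5 - 2*r^4 - 14*r^3 + 24*r^2 + 45*r - 54) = (r - 4)*(r - 3)*(r^4 + r^3 - 11*r^2 - 9*r + 18) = (r - 4)*(r - 3)*(r + 3)*(r^3 - 2*r^2 - 5*r + 6) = (r - 4)*(r - 3)^2*(r + 3)*(r^2 + r - 2) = (r - 4)*(r - 3)^2*(r - 1)*(r + 3)*(r + 2)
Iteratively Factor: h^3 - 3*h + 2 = (h + 2)*(h^2 - 2*h + 1) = (h - 1)*(h + 2)*(h - 1)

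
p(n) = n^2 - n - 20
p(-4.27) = 2.50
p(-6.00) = 22.00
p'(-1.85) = -4.70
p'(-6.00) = -13.00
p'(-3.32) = -7.64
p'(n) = 2*n - 1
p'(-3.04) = -7.08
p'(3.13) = 5.26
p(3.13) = -13.33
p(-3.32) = -5.66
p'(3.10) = 5.20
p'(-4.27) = -9.54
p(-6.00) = 22.00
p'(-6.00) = -13.00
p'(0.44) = -0.12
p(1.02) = -19.98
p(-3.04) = -7.72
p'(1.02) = 1.04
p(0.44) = -20.25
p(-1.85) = -14.73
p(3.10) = -13.49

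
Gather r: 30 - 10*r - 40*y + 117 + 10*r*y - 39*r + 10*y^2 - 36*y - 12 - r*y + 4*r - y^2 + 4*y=r*(9*y - 45) + 9*y^2 - 72*y + 135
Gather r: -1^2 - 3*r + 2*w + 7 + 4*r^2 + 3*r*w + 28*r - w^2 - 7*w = 4*r^2 + r*(3*w + 25) - w^2 - 5*w + 6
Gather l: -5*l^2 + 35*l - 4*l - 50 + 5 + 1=-5*l^2 + 31*l - 44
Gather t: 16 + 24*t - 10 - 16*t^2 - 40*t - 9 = -16*t^2 - 16*t - 3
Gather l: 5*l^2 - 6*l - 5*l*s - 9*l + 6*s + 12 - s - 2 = 5*l^2 + l*(-5*s - 15) + 5*s + 10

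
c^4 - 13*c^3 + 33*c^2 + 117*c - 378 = (c - 7)*(c - 6)*(c - 3)*(c + 3)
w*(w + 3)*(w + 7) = w^3 + 10*w^2 + 21*w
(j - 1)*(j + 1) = j^2 - 1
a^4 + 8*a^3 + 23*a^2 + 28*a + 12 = (a + 1)*(a + 2)^2*(a + 3)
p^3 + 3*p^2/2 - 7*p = p*(p - 2)*(p + 7/2)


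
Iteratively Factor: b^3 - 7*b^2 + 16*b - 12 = (b - 3)*(b^2 - 4*b + 4) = (b - 3)*(b - 2)*(b - 2)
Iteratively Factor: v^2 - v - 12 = (v - 4)*(v + 3)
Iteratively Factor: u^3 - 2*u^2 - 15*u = (u - 5)*(u^2 + 3*u) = u*(u - 5)*(u + 3)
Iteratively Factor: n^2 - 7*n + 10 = (n - 2)*(n - 5)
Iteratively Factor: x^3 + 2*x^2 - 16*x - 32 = (x + 2)*(x^2 - 16) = (x + 2)*(x + 4)*(x - 4)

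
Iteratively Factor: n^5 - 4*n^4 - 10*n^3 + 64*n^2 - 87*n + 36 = (n + 4)*(n^4 - 8*n^3 + 22*n^2 - 24*n + 9) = (n - 1)*(n + 4)*(n^3 - 7*n^2 + 15*n - 9) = (n - 1)^2*(n + 4)*(n^2 - 6*n + 9) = (n - 3)*(n - 1)^2*(n + 4)*(n - 3)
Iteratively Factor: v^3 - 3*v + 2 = (v - 1)*(v^2 + v - 2) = (v - 1)*(v + 2)*(v - 1)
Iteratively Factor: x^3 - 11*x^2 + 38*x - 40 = (x - 5)*(x^2 - 6*x + 8) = (x - 5)*(x - 4)*(x - 2)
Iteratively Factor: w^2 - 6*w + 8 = (w - 4)*(w - 2)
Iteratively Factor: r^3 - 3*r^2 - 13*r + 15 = (r + 3)*(r^2 - 6*r + 5) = (r - 5)*(r + 3)*(r - 1)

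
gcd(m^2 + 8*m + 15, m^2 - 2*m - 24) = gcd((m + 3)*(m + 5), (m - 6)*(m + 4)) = 1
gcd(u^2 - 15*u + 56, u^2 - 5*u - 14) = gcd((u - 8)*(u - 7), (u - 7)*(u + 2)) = u - 7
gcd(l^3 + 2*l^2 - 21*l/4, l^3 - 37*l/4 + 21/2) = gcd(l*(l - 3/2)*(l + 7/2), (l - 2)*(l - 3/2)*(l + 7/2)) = l^2 + 2*l - 21/4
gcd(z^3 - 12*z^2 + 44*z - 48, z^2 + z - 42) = z - 6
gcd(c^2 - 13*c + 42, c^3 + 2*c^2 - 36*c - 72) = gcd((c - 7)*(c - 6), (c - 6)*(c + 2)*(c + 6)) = c - 6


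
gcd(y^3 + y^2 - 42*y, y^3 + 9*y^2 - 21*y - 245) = y + 7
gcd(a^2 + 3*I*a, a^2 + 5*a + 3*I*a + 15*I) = a + 3*I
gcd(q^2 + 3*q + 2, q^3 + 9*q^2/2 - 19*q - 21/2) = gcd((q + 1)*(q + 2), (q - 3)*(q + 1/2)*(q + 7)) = 1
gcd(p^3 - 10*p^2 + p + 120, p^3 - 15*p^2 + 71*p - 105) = p - 5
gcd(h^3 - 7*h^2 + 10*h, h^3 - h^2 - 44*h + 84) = h - 2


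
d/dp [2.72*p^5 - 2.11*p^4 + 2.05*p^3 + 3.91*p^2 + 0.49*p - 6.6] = 13.6*p^4 - 8.44*p^3 + 6.15*p^2 + 7.82*p + 0.49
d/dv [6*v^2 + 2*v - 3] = 12*v + 2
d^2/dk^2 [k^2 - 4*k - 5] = 2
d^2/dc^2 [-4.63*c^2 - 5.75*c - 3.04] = -9.26000000000000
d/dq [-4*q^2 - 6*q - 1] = -8*q - 6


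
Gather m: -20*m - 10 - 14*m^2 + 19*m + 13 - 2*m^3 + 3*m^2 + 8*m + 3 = -2*m^3 - 11*m^2 + 7*m + 6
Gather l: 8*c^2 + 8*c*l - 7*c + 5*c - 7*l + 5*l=8*c^2 - 2*c + l*(8*c - 2)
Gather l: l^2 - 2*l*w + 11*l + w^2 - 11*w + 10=l^2 + l*(11 - 2*w) + w^2 - 11*w + 10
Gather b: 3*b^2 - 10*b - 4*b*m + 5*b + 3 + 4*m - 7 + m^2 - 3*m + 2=3*b^2 + b*(-4*m - 5) + m^2 + m - 2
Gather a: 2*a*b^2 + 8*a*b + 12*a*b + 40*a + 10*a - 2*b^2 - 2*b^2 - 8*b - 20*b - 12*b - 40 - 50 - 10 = a*(2*b^2 + 20*b + 50) - 4*b^2 - 40*b - 100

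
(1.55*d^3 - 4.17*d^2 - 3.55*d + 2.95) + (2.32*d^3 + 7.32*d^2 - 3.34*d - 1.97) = 3.87*d^3 + 3.15*d^2 - 6.89*d + 0.98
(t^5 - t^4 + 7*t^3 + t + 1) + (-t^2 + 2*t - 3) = t^5 - t^4 + 7*t^3 - t^2 + 3*t - 2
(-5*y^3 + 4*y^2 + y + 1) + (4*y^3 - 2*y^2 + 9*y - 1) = -y^3 + 2*y^2 + 10*y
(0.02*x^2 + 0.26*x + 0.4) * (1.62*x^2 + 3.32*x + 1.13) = 0.0324*x^4 + 0.4876*x^3 + 1.5338*x^2 + 1.6218*x + 0.452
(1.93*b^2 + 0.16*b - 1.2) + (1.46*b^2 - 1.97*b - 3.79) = 3.39*b^2 - 1.81*b - 4.99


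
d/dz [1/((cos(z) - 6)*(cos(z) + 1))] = (2*cos(z) - 5)*sin(z)/((cos(z) - 6)^2*(cos(z) + 1)^2)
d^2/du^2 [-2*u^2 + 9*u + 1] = -4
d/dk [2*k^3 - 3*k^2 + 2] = 6*k*(k - 1)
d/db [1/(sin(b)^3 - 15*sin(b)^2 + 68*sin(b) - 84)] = (-3*sin(b)^2 + 30*sin(b) - 68)*cos(b)/(sin(b)^3 - 15*sin(b)^2 + 68*sin(b) - 84)^2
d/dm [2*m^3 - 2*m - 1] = 6*m^2 - 2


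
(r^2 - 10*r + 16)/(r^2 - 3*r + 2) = (r - 8)/(r - 1)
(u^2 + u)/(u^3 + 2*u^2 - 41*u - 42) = u/(u^2 + u - 42)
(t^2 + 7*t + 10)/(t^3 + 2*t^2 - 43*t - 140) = (t + 2)/(t^2 - 3*t - 28)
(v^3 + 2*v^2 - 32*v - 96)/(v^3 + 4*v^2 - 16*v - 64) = (v - 6)/(v - 4)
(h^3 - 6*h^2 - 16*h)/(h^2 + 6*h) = (h^2 - 6*h - 16)/(h + 6)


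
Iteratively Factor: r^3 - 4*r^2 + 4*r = (r)*(r^2 - 4*r + 4) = r*(r - 2)*(r - 2)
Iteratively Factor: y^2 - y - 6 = (y + 2)*(y - 3)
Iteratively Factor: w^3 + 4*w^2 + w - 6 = (w + 3)*(w^2 + w - 2) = (w - 1)*(w + 3)*(w + 2)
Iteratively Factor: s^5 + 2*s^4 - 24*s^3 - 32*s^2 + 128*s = (s + 4)*(s^4 - 2*s^3 - 16*s^2 + 32*s) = (s - 2)*(s + 4)*(s^3 - 16*s) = (s - 2)*(s + 4)^2*(s^2 - 4*s) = s*(s - 2)*(s + 4)^2*(s - 4)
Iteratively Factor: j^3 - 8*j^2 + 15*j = (j - 5)*(j^2 - 3*j) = (j - 5)*(j - 3)*(j)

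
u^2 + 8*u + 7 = (u + 1)*(u + 7)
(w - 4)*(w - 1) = w^2 - 5*w + 4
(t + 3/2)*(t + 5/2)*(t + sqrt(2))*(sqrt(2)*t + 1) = sqrt(2)*t^4 + 3*t^3 + 4*sqrt(2)*t^3 + 19*sqrt(2)*t^2/4 + 12*t^2 + 4*sqrt(2)*t + 45*t/4 + 15*sqrt(2)/4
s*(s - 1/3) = s^2 - s/3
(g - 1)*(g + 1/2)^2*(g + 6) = g^4 + 6*g^3 - 3*g^2/4 - 19*g/4 - 3/2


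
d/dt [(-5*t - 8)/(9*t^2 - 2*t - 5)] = 9*(5*t^2 + 16*t + 1)/(81*t^4 - 36*t^3 - 86*t^2 + 20*t + 25)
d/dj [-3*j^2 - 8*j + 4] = -6*j - 8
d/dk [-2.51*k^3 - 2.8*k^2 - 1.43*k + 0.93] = -7.53*k^2 - 5.6*k - 1.43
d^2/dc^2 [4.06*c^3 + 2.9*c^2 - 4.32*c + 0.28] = 24.36*c + 5.8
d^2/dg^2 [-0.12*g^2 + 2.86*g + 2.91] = -0.240000000000000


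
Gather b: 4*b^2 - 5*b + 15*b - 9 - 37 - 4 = 4*b^2 + 10*b - 50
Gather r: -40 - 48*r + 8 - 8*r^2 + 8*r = -8*r^2 - 40*r - 32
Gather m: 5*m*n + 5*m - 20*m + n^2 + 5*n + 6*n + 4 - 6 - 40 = m*(5*n - 15) + n^2 + 11*n - 42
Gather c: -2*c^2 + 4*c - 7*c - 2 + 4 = -2*c^2 - 3*c + 2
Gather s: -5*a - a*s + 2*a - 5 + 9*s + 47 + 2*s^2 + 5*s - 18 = -3*a + 2*s^2 + s*(14 - a) + 24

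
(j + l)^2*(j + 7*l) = j^3 + 9*j^2*l + 15*j*l^2 + 7*l^3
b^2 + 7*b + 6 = (b + 1)*(b + 6)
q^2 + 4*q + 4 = (q + 2)^2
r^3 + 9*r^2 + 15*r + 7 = (r + 1)^2*(r + 7)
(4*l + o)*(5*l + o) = 20*l^2 + 9*l*o + o^2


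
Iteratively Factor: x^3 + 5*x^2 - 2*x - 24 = (x - 2)*(x^2 + 7*x + 12) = (x - 2)*(x + 3)*(x + 4)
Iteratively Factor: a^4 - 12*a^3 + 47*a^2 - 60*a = (a - 5)*(a^3 - 7*a^2 + 12*a) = (a - 5)*(a - 4)*(a^2 - 3*a) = a*(a - 5)*(a - 4)*(a - 3)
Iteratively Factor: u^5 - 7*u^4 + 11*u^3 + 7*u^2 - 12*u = (u - 3)*(u^4 - 4*u^3 - u^2 + 4*u) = u*(u - 3)*(u^3 - 4*u^2 - u + 4) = u*(u - 3)*(u - 1)*(u^2 - 3*u - 4) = u*(u - 4)*(u - 3)*(u - 1)*(u + 1)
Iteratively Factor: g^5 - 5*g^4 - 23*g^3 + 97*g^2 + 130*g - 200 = (g - 5)*(g^4 - 23*g^2 - 18*g + 40) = (g - 5)*(g - 1)*(g^3 + g^2 - 22*g - 40) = (g - 5)^2*(g - 1)*(g^2 + 6*g + 8) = (g - 5)^2*(g - 1)*(g + 4)*(g + 2)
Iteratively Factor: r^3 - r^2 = (r - 1)*(r^2) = r*(r - 1)*(r)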